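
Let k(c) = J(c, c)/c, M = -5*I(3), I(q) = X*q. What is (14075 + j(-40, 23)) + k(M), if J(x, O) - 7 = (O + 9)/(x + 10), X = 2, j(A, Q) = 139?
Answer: 8528239/600 ≈ 14214.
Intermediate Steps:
J(x, O) = 7 + (9 + O)/(10 + x) (J(x, O) = 7 + (O + 9)/(x + 10) = 7 + (9 + O)/(10 + x))
I(q) = 2*q
M = -30 (M = -10*3 = -5*6 = -30)
k(c) = (79 + 8*c)/(c*(10 + c)) (k(c) = ((79 + c + 7*c)/(10 + c))/c = ((79 + 8*c)/(10 + c))/c = (79 + 8*c)/(c*(10 + c)))
(14075 + j(-40, 23)) + k(M) = (14075 + 139) + (79 + 8*(-30))/((-30)*(10 - 30)) = 14214 - 1/30*(79 - 240)/(-20) = 14214 - 1/30*(-1/20)*(-161) = 14214 - 161/600 = 8528239/600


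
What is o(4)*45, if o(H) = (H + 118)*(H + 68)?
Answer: 395280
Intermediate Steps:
o(H) = (68 + H)*(118 + H) (o(H) = (118 + H)*(68 + H) = (68 + H)*(118 + H))
o(4)*45 = (8024 + 4² + 186*4)*45 = (8024 + 16 + 744)*45 = 8784*45 = 395280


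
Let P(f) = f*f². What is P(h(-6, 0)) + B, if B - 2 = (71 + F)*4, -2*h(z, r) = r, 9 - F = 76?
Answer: 18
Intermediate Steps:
F = -67 (F = 9 - 1*76 = 9 - 76 = -67)
h(z, r) = -r/2
B = 18 (B = 2 + (71 - 67)*4 = 2 + 4*4 = 2 + 16 = 18)
P(f) = f³
P(h(-6, 0)) + B = (-½*0)³ + 18 = 0³ + 18 = 0 + 18 = 18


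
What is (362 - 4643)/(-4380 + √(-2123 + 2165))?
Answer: 3125130/3197393 + 1427*√42/6394786 ≈ 0.97885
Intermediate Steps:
(362 - 4643)/(-4380 + √(-2123 + 2165)) = -4281/(-4380 + √42)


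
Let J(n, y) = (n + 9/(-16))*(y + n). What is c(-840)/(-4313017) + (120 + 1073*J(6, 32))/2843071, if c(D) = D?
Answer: 7673110482813/98097708441656 ≈ 0.078219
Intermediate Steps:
J(n, y) = (-9/16 + n)*(n + y) (J(n, y) = (n + 9*(-1/16))*(n + y) = (n - 9/16)*(n + y) = (-9/16 + n)*(n + y))
c(-840)/(-4313017) + (120 + 1073*J(6, 32))/2843071 = -840/(-4313017) + (120 + 1073*(6² - 9/16*6 - 9/16*32 + 6*32))/2843071 = -840*(-1/4313017) + (120 + 1073*(36 - 27/8 - 18 + 192))*(1/2843071) = 840/4313017 + (120 + 1073*(1653/8))*(1/2843071) = 840/4313017 + (120 + 1773669/8)*(1/2843071) = 840/4313017 + (1774629/8)*(1/2843071) = 840/4313017 + 1774629/22744568 = 7673110482813/98097708441656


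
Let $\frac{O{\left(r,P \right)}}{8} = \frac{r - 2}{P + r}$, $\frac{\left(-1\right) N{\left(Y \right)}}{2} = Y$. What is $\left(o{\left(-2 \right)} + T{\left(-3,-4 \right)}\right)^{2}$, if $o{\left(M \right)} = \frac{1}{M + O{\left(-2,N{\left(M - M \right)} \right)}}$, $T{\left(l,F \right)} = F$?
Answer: $\frac{3025}{196} \approx 15.434$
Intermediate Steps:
$N{\left(Y \right)} = - 2 Y$
$O{\left(r,P \right)} = \frac{8 \left(-2 + r\right)}{P + r}$ ($O{\left(r,P \right)} = 8 \frac{r - 2}{P + r} = 8 \frac{-2 + r}{P + r} = \frac{8 \left(-2 + r\right)}{P + r}$)
$o{\left(M \right)} = \frac{1}{16 + M}$ ($o{\left(M \right)} = \frac{1}{M + \frac{8 \left(-2 - 2\right)}{- 2 \left(M - M\right) - 2}} = \frac{1}{M + 8 \frac{1}{\left(-2\right) 0 - 2} \left(-4\right)} = \frac{1}{M + 8 \frac{1}{0 - 2} \left(-4\right)} = \frac{1}{M + 8 \frac{1}{-2} \left(-4\right)} = \frac{1}{M + 8 \left(- \frac{1}{2}\right) \left(-4\right)} = \frac{1}{M + 16} = \frac{1}{16 + M}$)
$\left(o{\left(-2 \right)} + T{\left(-3,-4 \right)}\right)^{2} = \left(\frac{1}{16 - 2} - 4\right)^{2} = \left(\frac{1}{14} - 4\right)^{2} = \left(- \frac{55}{14}\right)^{2} = \frac{3025}{196}$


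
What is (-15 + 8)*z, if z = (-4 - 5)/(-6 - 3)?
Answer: -7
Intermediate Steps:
z = 1 (z = -9/(-9) = -9*(-⅑) = 1)
(-15 + 8)*z = (-15 + 8)*1 = -7*1 = -7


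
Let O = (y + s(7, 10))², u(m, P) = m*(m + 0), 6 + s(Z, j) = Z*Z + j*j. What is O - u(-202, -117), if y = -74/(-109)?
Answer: -239525403/11881 ≈ -20160.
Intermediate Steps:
s(Z, j) = -6 + Z² + j² (s(Z, j) = -6 + (Z*Z + j*j) = -6 + (Z² + j²) = -6 + Z² + j²)
y = 74/109 (y = -74*(-1/109) = 74/109 ≈ 0.67890)
u(m, P) = m² (u(m, P) = m*m = m²)
O = 245266921/11881 (O = (74/109 + (-6 + 7² + 10²))² = (74/109 + (-6 + 49 + 100))² = (74/109 + 143)² = (15661/109)² = 245266921/11881 ≈ 20644.)
O - u(-202, -117) = 245266921/11881 - 1*(-202)² = 245266921/11881 - 1*40804 = 245266921/11881 - 40804 = -239525403/11881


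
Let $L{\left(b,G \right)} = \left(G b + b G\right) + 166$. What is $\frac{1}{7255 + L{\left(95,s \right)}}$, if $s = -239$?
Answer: $- \frac{1}{37989} \approx -2.6323 \cdot 10^{-5}$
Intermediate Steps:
$L{\left(b,G \right)} = 166 + 2 G b$ ($L{\left(b,G \right)} = \left(G b + G b\right) + 166 = 2 G b + 166 = 166 + 2 G b$)
$\frac{1}{7255 + L{\left(95,s \right)}} = \frac{1}{7255 + \left(166 + 2 \left(-239\right) 95\right)} = \frac{1}{7255 + \left(166 - 45410\right)} = \frac{1}{7255 - 45244} = \frac{1}{-37989} = - \frac{1}{37989}$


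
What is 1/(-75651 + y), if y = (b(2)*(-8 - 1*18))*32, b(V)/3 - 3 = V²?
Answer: -1/93123 ≈ -1.0738e-5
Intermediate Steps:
b(V) = 9 + 3*V²
y = -17472 (y = ((9 + 3*2²)*(-8 - 1*18))*32 = ((9 + 3*4)*(-8 - 18))*32 = ((9 + 12)*(-26))*32 = (21*(-26))*32 = -546*32 = -17472)
1/(-75651 + y) = 1/(-75651 - 17472) = 1/(-93123) = -1/93123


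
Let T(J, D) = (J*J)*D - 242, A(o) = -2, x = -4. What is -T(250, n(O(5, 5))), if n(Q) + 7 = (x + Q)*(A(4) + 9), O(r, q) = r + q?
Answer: -2187258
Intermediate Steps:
O(r, q) = q + r
n(Q) = -35 + 7*Q (n(Q) = -7 + (-4 + Q)*(-2 + 9) = -7 + (-4 + Q)*7 = -7 + (-28 + 7*Q) = -35 + 7*Q)
T(J, D) = -242 + D*J² (T(J, D) = J²*D - 242 = D*J² - 242 = -242 + D*J²)
-T(250, n(O(5, 5))) = -(-242 + (-35 + 7*(5 + 5))*250²) = -(-242 + (-35 + 7*10)*62500) = -(-242 + (-35 + 70)*62500) = -(-242 + 35*62500) = -(-242 + 2187500) = -1*2187258 = -2187258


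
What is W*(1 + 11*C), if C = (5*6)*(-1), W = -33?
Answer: 10857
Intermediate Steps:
C = -30 (C = 30*(-1) = -30)
W*(1 + 11*C) = -33*(1 + 11*(-30)) = -33*(1 - 330) = -33*(-329) = 10857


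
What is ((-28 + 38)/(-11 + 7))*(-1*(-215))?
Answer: -1075/2 ≈ -537.50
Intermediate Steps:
((-28 + 38)/(-11 + 7))*(-1*(-215)) = (10/(-4))*215 = (10*(-¼))*215 = -5/2*215 = -1075/2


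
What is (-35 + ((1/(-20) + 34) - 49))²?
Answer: 1002001/400 ≈ 2505.0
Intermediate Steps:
(-35 + ((1/(-20) + 34) - 49))² = (-35 + ((-1/20 + 34) - 49))² = (-35 + (679/20 - 49))² = (-35 - 301/20)² = (-1001/20)² = 1002001/400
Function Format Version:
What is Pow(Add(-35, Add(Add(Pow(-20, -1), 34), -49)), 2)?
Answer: Rational(1002001, 400) ≈ 2505.0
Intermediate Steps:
Pow(Add(-35, Add(Add(Pow(-20, -1), 34), -49)), 2) = Pow(Add(-35, Add(Add(Rational(-1, 20), 34), -49)), 2) = Pow(Add(-35, Add(Rational(679, 20), -49)), 2) = Pow(Add(-35, Rational(-301, 20)), 2) = Pow(Rational(-1001, 20), 2) = Rational(1002001, 400)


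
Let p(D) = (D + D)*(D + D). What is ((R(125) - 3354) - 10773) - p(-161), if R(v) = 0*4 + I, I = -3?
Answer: -117814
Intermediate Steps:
p(D) = 4*D**2 (p(D) = (2*D)*(2*D) = 4*D**2)
R(v) = -3 (R(v) = 0*4 - 3 = 0 - 3 = -3)
((R(125) - 3354) - 10773) - p(-161) = ((-3 - 3354) - 10773) - 4*(-161)**2 = (-3357 - 10773) - 4*25921 = -14130 - 1*103684 = -14130 - 103684 = -117814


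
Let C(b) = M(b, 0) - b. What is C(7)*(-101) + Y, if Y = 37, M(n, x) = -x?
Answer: 744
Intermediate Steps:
C(b) = -b (C(b) = -1*0 - b = 0 - b = -b)
C(7)*(-101) + Y = -1*7*(-101) + 37 = -7*(-101) + 37 = 707 + 37 = 744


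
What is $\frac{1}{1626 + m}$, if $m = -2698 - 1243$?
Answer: $- \frac{1}{2315} \approx -0.00043197$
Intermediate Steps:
$m = -3941$ ($m = -2698 - 1243 = -3941$)
$\frac{1}{1626 + m} = \frac{1}{1626 - 3941} = \frac{1}{-2315} = - \frac{1}{2315}$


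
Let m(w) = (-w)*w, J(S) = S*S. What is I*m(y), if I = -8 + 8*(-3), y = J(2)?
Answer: 512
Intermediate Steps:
J(S) = S²
y = 4 (y = 2² = 4)
I = -32 (I = -8 - 24 = -32)
m(w) = -w²
I*m(y) = -(-32)*4² = -(-32)*16 = -32*(-16) = 512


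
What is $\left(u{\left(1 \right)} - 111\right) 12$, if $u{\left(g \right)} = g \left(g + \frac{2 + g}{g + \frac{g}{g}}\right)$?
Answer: $-1302$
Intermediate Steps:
$u{\left(g \right)} = g \left(g + \frac{2 + g}{1 + g}\right)$ ($u{\left(g \right)} = g \left(g + \frac{2 + g}{g + 1}\right) = g \left(g + \frac{2 + g}{1 + g}\right)$)
$\left(u{\left(1 \right)} - 111\right) 12 = \left(1 \frac{1}{1 + 1} \left(2 + 1^{2} + 2 \cdot 1\right) - 111\right) 12 = \left(1 \cdot \frac{1}{2} \left(2 + 1 + 2\right) - 111\right) 12 = \left(1 \cdot \frac{1}{2} \cdot 5 - 111\right) 12 = \left(\frac{5}{2} - 111\right) 12 = \left(- \frac{217}{2}\right) 12 = -1302$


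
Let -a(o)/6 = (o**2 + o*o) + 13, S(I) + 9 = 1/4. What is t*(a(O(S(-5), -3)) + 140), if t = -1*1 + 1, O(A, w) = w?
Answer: 0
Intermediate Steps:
S(I) = -35/4 (S(I) = -9 + 1/4 = -35/4)
t = 0 (t = -1 + 1 = 0)
a(o) = -78 - 12*o**2 (a(o) = -6*((o**2 + o*o) + 13) = -6*((o**2 + o**2) + 13) = -6*(2*o**2 + 13) = -6*(13 + 2*o**2) = -78 - 12*o**2)
t*(a(O(S(-5), -3)) + 140) = 0*((-78 - 12*(-3)**2) + 140) = 0*((-78 - 12*9) + 140) = 0*((-78 - 108) + 140) = 0*(-186 + 140) = 0*(-46) = 0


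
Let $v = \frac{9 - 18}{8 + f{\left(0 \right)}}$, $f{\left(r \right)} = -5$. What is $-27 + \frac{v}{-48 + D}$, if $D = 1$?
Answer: $- \frac{1266}{47} \approx -26.936$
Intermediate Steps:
$v = -3$ ($v = \frac{9 - 18}{8 - 5} = - \frac{9}{3} = \left(-9\right) \frac{1}{3} = -3$)
$-27 + \frac{v}{-48 + D} = -27 - \frac{3}{-48 + 1} = -27 - \frac{3}{-47} = -27 - - \frac{3}{47} = -27 + \frac{3}{47} = - \frac{1266}{47}$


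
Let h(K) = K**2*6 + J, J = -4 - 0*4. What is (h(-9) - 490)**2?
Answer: 64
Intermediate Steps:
J = -4 (J = -4 - 1*0 = -4 + 0 = -4)
h(K) = -4 + 6*K**2 (h(K) = K**2*6 - 4 = 6*K**2 - 4 = -4 + 6*K**2)
(h(-9) - 490)**2 = ((-4 + 6*(-9)**2) - 490)**2 = ((-4 + 6*81) - 490)**2 = ((-4 + 486) - 490)**2 = (482 - 490)**2 = (-8)**2 = 64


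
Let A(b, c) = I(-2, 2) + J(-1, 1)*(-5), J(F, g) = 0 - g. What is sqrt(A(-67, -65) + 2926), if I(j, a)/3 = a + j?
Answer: sqrt(2931) ≈ 54.139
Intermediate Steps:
J(F, g) = -g
I(j, a) = 3*a + 3*j (I(j, a) = 3*(a + j) = 3*a + 3*j)
A(b, c) = 5 (A(b, c) = (3*2 + 3*(-2)) - 1*1*(-5) = (6 - 6) - 1*(-5) = 0 + 5 = 5)
sqrt(A(-67, -65) + 2926) = sqrt(5 + 2926) = sqrt(2931)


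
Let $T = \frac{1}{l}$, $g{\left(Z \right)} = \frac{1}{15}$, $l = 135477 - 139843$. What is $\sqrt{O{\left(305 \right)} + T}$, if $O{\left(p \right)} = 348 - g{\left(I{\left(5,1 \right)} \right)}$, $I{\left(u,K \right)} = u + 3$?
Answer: $\frac{\sqrt{1492264243110}}{65490} \approx 18.653$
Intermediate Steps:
$l = -4366$
$I{\left(u,K \right)} = 3 + u$
$g{\left(Z \right)} = \frac{1}{15}$
$O{\left(p \right)} = \frac{5219}{15}$ ($O{\left(p \right)} = 348 - \frac{1}{15} = \frac{5219}{15}$)
$T = - \frac{1}{4366}$ ($T = \frac{1}{-4366} = - \frac{1}{4366} \approx -0.00022904$)
$\sqrt{O{\left(305 \right)} + T} = \sqrt{\frac{5219}{15} - \frac{1}{4366}} = \sqrt{\frac{22786139}{65490}} = \frac{\sqrt{1492264243110}}{65490}$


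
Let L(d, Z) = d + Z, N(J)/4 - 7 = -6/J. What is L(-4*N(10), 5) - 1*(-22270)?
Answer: 110863/5 ≈ 22173.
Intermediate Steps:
N(J) = 28 - 24/J (N(J) = 28 + 4*(-6/J) = 28 - 24/J)
L(d, Z) = Z + d
L(-4*N(10), 5) - 1*(-22270) = (5 - 4*(28 - 24/10)) - 1*(-22270) = (5 - 4*(28 - 24*⅒)) + 22270 = (5 - 4*(28 - 12/5)) + 22270 = (5 - 4*128/5) + 22270 = (5 - 512/5) + 22270 = -487/5 + 22270 = 110863/5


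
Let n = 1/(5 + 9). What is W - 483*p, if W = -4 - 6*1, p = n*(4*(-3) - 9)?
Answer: 1429/2 ≈ 714.50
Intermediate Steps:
n = 1/14 ≈ 0.071429
p = -3/2 (p = (4*(-3) - 9)/14 = (-12 - 9)/14 = (1/14)*(-21) = -3/2 ≈ -1.5000)
W = -10 (W = -4 - 6 = -10)
W - 483*p = -10 - 483*(-3/2) = -10 + 1449/2 = 1429/2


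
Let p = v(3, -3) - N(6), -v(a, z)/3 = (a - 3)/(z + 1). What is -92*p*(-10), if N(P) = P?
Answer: -5520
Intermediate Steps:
v(a, z) = -3*(-3 + a)/(1 + z) (v(a, z) = -3*(a - 3)/(z + 1) = -3*(-3 + a)/(1 + z))
p = -6 (p = 3*(3 - 1*3)/(1 - 3) - 1*6 = 3*(3 - 3)/(-2) - 6 = 3*(-½)*0 - 6 = 0 - 6 = -6)
-92*p*(-10) = -92*(-6)*(-10) = 552*(-10) = -5520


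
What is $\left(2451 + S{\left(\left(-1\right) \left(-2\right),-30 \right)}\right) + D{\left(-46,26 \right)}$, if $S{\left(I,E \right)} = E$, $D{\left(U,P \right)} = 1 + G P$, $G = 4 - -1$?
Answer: $2552$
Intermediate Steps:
$G = 5$ ($G = 4 + 1 = 5$)
$D{\left(U,P \right)} = 1 + 5 P$
$\left(2451 + S{\left(\left(-1\right) \left(-2\right),-30 \right)}\right) + D{\left(-46,26 \right)} = \left(2451 - 30\right) + \left(1 + 5 \cdot 26\right) = 2421 + \left(1 + 130\right) = 2421 + 131 = 2552$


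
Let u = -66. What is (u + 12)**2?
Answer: 2916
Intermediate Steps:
(u + 12)**2 = (-66 + 12)**2 = (-54)**2 = 2916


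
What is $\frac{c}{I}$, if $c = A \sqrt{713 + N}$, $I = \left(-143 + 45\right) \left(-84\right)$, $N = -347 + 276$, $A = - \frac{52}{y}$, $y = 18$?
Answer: $- \frac{13 \sqrt{642}}{37044} \approx -0.0088919$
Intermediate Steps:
$A = - \frac{26}{9}$ ($A = - \frac{52}{18} = \left(-52\right) \frac{1}{18} = - \frac{26}{9} \approx -2.8889$)
$N = -71$
$I = 8232$ ($I = \left(-98\right) \left(-84\right) = 8232$)
$c = - \frac{26 \sqrt{642}}{9}$ ($c = - \frac{26 \sqrt{713 - 71}}{9} = - \frac{26 \sqrt{642}}{9} \approx -73.198$)
$\frac{c}{I} = \frac{\left(- \frac{26}{9}\right) \sqrt{642}}{8232} = - \frac{26 \sqrt{642}}{9} \cdot \frac{1}{8232} = - \frac{13 \sqrt{642}}{37044}$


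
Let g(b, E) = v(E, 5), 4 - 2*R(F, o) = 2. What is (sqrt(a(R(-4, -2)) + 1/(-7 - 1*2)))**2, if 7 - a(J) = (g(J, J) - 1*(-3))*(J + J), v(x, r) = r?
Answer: -82/9 ≈ -9.1111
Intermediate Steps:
R(F, o) = 1 (R(F, o) = 2 - 1/2*2 = 2 - 1 = 1)
g(b, E) = 5
a(J) = 7 - 16*J (a(J) = 7 - (5 - 1*(-3))*(J + J) = 7 - (5 + 3)*2*J = 7 - 8*2*J = 7 - 16*J)
(sqrt(a(R(-4, -2)) + 1/(-7 - 1*2)))**2 = (sqrt((7 - 16*1) + 1/(-7 - 1*2)))**2 = (sqrt((7 - 16) + 1/(-7 - 2)))**2 = (sqrt(-9 + 1/(-9)))**2 = (sqrt(-9 - 1/9))**2 = (sqrt(-82/9))**2 = (I*sqrt(82)/3)**2 = -82/9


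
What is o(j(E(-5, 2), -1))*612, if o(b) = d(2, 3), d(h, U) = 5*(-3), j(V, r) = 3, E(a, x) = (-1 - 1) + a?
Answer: -9180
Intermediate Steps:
E(a, x) = -2 + a
d(h, U) = -15
o(b) = -15
o(j(E(-5, 2), -1))*612 = -15*612 = -9180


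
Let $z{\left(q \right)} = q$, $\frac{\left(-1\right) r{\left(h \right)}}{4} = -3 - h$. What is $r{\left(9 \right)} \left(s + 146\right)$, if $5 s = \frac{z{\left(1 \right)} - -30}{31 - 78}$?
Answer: $\frac{1645392}{235} \approx 7001.7$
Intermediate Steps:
$r{\left(h \right)} = 12 + 4 h$ ($r{\left(h \right)} = - 4 \left(-3 - h\right) = 12 + 4 h$)
$s = - \frac{31}{235}$ ($s = \frac{\left(1 - -30\right) \frac{1}{31 - 78}}{5} = \frac{\left(1 + 30\right) \frac{1}{31 - 78}}{5} = \frac{31 \frac{1}{-47}}{5} = \frac{31 \left(- \frac{1}{47}\right)}{5} = \frac{1}{5} \left(- \frac{31}{47}\right) = - \frac{31}{235} \approx -0.13191$)
$r{\left(9 \right)} \left(s + 146\right) = \left(12 + 4 \cdot 9\right) \left(- \frac{31}{235} + 146\right) = \left(12 + 36\right) \frac{34279}{235} = 48 \cdot \frac{34279}{235} = \frac{1645392}{235}$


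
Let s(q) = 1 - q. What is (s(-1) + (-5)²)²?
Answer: 729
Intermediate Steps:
(s(-1) + (-5)²)² = ((1 - 1*(-1)) + (-5)²)² = ((1 + 1) + 25)² = (2 + 25)² = 27² = 729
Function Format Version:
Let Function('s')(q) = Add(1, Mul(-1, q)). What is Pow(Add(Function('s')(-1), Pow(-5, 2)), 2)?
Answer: 729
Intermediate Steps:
Pow(Add(Function('s')(-1), Pow(-5, 2)), 2) = Pow(Add(Add(1, Mul(-1, -1)), Pow(-5, 2)), 2) = Pow(Add(Add(1, 1), 25), 2) = Pow(Add(2, 25), 2) = Pow(27, 2) = 729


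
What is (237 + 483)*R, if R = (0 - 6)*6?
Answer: -25920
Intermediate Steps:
R = -36 (R = -6*6 = -36)
(237 + 483)*R = (237 + 483)*(-36) = 720*(-36) = -25920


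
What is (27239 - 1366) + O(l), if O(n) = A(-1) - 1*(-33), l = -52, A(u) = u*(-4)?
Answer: 25910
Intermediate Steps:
A(u) = -4*u
O(n) = 37 (O(n) = -4*(-1) - 1*(-33) = 4 + 33 = 37)
(27239 - 1366) + O(l) = (27239 - 1366) + 37 = 25873 + 37 = 25910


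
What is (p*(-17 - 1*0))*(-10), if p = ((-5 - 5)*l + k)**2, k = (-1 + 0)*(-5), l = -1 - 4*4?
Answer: 5206250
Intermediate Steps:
l = -17 (l = -1 - 16 = -17)
k = 5 (k = -1*(-5) = 5)
p = 30625 (p = ((-5 - 5)*(-17) + 5)**2 = (-10*(-17) + 5)**2 = (170 + 5)**2 = 175**2 = 30625)
(p*(-17 - 1*0))*(-10) = (30625*(-17 - 1*0))*(-10) = (30625*(-17 + 0))*(-10) = (30625*(-17))*(-10) = -520625*(-10) = 5206250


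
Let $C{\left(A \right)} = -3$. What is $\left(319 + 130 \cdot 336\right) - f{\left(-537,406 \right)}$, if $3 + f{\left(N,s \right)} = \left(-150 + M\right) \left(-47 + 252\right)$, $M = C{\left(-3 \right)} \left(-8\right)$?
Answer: $69832$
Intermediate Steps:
$M = 24$ ($M = \left(-3\right) \left(-8\right) = 24$)
$f{\left(N,s \right)} = -25833$ ($f{\left(N,s \right)} = -3 + \left(-150 + 24\right) \left(-47 + 252\right) = -3 - 25830 = -25833$)
$\left(319 + 130 \cdot 336\right) - f{\left(-537,406 \right)} = \left(319 + 130 \cdot 336\right) - -25833 = \left(319 + 43680\right) + 25833 = 43999 + 25833 = 69832$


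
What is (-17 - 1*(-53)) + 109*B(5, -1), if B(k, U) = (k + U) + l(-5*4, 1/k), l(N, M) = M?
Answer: 2469/5 ≈ 493.80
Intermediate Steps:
B(k, U) = U + k + 1/k (B(k, U) = (k + U) + 1/k = (U + k) + 1/k = U + k + 1/k)
(-17 - 1*(-53)) + 109*B(5, -1) = (-17 - 1*(-53)) + 109*(-1 + 5 + 1/5) = (-17 + 53) + 109*(-1 + 5 + ⅕) = 36 + 109*(21/5) = 36 + 2289/5 = 2469/5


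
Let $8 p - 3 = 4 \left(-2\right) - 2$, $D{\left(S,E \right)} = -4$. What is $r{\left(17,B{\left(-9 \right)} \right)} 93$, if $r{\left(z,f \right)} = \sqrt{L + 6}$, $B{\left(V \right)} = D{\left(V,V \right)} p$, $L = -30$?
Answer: $186 i \sqrt{6} \approx 455.6 i$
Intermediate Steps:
$p = - \frac{7}{8}$ ($p = \frac{3}{8} + \frac{4 \left(-2\right) - 2}{8} = \frac{3}{8} + \frac{-8 - 2}{8} = \frac{3}{8} + \frac{1}{8} \left(-10\right) = \frac{3}{8} - \frac{5}{4} = - \frac{7}{8} \approx -0.875$)
$B{\left(V \right)} = \frac{7}{2}$ ($B{\left(V \right)} = \left(-4\right) \left(- \frac{7}{8}\right) = \frac{7}{2}$)
$r{\left(z,f \right)} = 2 i \sqrt{6}$ ($r{\left(z,f \right)} = \sqrt{-30 + 6} = \sqrt{-24} = 2 i \sqrt{6}$)
$r{\left(17,B{\left(-9 \right)} \right)} 93 = 2 i \sqrt{6} \cdot 93 = 186 i \sqrt{6}$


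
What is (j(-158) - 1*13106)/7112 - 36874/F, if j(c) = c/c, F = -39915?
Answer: -260838187/283875480 ≈ -0.91885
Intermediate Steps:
j(c) = 1
(j(-158) - 1*13106)/7112 - 36874/F = (1 - 1*13106)/7112 - 36874/(-39915) = (1 - 13106)*(1/7112) - 36874*(-1/39915) = -13105*1/7112 + 36874/39915 = -13105/7112 + 36874/39915 = -260838187/283875480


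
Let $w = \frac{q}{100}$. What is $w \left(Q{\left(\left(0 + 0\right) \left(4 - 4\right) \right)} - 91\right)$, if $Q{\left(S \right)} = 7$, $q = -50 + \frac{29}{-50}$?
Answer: $\frac{53109}{1250} \approx 42.487$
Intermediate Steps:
$q = - \frac{2529}{50}$ ($q = -50 + 29 \left(- \frac{1}{50}\right) = -50 - \frac{29}{50} = - \frac{2529}{50} \approx -50.58$)
$w = - \frac{2529}{5000}$ ($w = - \frac{2529}{50 \cdot 100} = \left(- \frac{2529}{50}\right) \frac{1}{100} = - \frac{2529}{5000} \approx -0.5058$)
$w \left(Q{\left(\left(0 + 0\right) \left(4 - 4\right) \right)} - 91\right) = - \frac{2529 \left(7 - 91\right)}{5000} = \left(- \frac{2529}{5000}\right) \left(-84\right) = \frac{53109}{1250}$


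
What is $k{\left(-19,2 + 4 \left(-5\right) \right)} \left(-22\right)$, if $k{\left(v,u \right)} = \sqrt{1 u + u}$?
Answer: $- 132 i \approx - 132.0 i$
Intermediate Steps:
$k{\left(v,u \right)} = \sqrt{2} \sqrt{u}$ ($k{\left(v,u \right)} = \sqrt{u + u} = \sqrt{2 u} = \sqrt{2} \sqrt{u}$)
$k{\left(-19,2 + 4 \left(-5\right) \right)} \left(-22\right) = \sqrt{2} \sqrt{2 + 4 \left(-5\right)} \left(-22\right) = \sqrt{2} \sqrt{2 - 20} \left(-22\right) = \sqrt{2} \sqrt{-18} \left(-22\right) = \sqrt{2} \cdot 3 i \sqrt{2} \left(-22\right) = 6 i \left(-22\right) = - 132 i$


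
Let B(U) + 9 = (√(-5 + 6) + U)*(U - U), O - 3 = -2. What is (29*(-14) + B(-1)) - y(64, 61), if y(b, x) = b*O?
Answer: -479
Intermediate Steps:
O = 1 (O = 3 - 2 = 1)
y(b, x) = b (y(b, x) = b*1 = b)
B(U) = -9 (B(U) = -9 + (√(-5 + 6) + U)*(U - U) = -9 + (√1 + U)*0 = -9 + (1 + U)*0 = -9 + 0 = -9)
(29*(-14) + B(-1)) - y(64, 61) = (29*(-14) - 9) - 1*64 = (-406 - 9) - 64 = -415 - 64 = -479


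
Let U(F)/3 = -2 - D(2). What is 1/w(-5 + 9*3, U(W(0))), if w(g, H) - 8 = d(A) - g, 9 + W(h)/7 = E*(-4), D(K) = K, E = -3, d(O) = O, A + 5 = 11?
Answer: -⅛ ≈ -0.12500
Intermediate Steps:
A = 6 (A = -5 + 11 = 6)
W(h) = 21 (W(h) = -63 + 7*(-3*(-4)) = -63 + 7*12 = -63 + 84 = 21)
U(F) = -12 (U(F) = 3*(-2 - 1*2) = 3*(-2 - 2) = 3*(-4) = -12)
w(g, H) = 14 - g (w(g, H) = 8 + (6 - g) = 14 - g)
1/w(-5 + 9*3, U(W(0))) = 1/(14 - (-5 + 9*3)) = 1/(14 - (-5 + 27)) = 1/(14 - 1*22) = 1/(14 - 22) = 1/(-8) = -⅛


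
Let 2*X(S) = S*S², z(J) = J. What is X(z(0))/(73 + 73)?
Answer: 0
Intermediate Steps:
X(S) = S³/2 (X(S) = (S*S²)/2 = S³/2)
X(z(0))/(73 + 73) = ((½)*0³)/(73 + 73) = ((½)*0)/146 = 0*(1/146) = 0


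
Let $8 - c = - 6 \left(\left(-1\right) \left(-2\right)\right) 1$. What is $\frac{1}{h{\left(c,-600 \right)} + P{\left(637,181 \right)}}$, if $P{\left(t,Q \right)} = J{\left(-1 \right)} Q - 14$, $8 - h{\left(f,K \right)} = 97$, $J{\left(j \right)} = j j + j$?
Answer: $- \frac{1}{103} \approx -0.0097087$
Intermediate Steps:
$c = 20$ ($c = 8 - - 6 \left(\left(-1\right) \left(-2\right)\right) 1 = 8 - \left(-6\right) 2 \cdot 1 = 8 - \left(-12\right) 1 = 8 - -12 = 8 + 12 = 20$)
$J{\left(j \right)} = j + j^{2}$ ($J{\left(j \right)} = j^{2} + j = j + j^{2}$)
$h{\left(f,K \right)} = -89$ ($h{\left(f,K \right)} = 8 - 97 = -89$)
$P{\left(t,Q \right)} = -14$ ($P{\left(t,Q \right)} = - (1 - 1) Q - 14 = \left(-1\right) 0 Q - 14 = 0 Q - 14 = 0 - 14 = -14$)
$\frac{1}{h{\left(c,-600 \right)} + P{\left(637,181 \right)}} = \frac{1}{-89 - 14} = \frac{1}{-103} = - \frac{1}{103}$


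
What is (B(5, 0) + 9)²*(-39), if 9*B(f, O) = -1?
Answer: -83200/27 ≈ -3081.5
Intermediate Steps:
B(f, O) = -⅑ (B(f, O) = (⅑)*(-1) = -⅑)
(B(5, 0) + 9)²*(-39) = (-⅑ + 9)²*(-39) = (80/9)²*(-39) = (6400/81)*(-39) = -83200/27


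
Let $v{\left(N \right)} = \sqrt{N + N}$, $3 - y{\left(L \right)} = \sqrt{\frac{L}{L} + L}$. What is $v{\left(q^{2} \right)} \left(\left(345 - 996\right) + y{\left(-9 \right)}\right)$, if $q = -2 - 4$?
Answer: $- 3888 \sqrt{2} - 24 i \approx -5498.5 - 24.0 i$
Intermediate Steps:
$y{\left(L \right)} = 3 - \sqrt{1 + L}$ ($y{\left(L \right)} = 3 - \sqrt{\frac{L}{L} + L} = 3 - \sqrt{1 + L}$)
$q = -6$ ($q = -2 - 4 = -6$)
$v{\left(N \right)} = \sqrt{2} \sqrt{N}$ ($v{\left(N \right)} = \sqrt{2 N} = \sqrt{2} \sqrt{N}$)
$v{\left(q^{2} \right)} \left(\left(345 - 996\right) + y{\left(-9 \right)}\right) = \sqrt{2} \sqrt{\left(-6\right)^{2}} \left(\left(345 - 996\right) + \left(3 - \sqrt{1 - 9}\right)\right) = \sqrt{2} \sqrt{36} \left(-651 + \left(3 - \sqrt{-8}\right)\right) = \sqrt{2} \cdot 6 \left(-651 + \left(3 - 2 i \sqrt{2}\right)\right) = 6 \sqrt{2} \left(-651 + \left(3 - 2 i \sqrt{2}\right)\right) = 6 \sqrt{2} \left(-648 - 2 i \sqrt{2}\right)$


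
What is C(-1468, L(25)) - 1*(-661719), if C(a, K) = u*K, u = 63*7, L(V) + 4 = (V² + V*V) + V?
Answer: 1222230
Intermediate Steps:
L(V) = -4 + V + 2*V² (L(V) = -4 + ((V² + V*V) + V) = -4 + ((V² + V²) + V) = -4 + (2*V² + V) = -4 + (V + 2*V²) = -4 + V + 2*V²)
u = 441
C(a, K) = 441*K
C(-1468, L(25)) - 1*(-661719) = 441*(-4 + 25 + 2*25²) - 1*(-661719) = 441*(-4 + 25 + 2*625) + 661719 = 441*(-4 + 25 + 1250) + 661719 = 441*1271 + 661719 = 560511 + 661719 = 1222230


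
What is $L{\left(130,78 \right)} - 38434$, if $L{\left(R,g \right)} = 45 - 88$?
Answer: $-38477$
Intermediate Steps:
$L{\left(R,g \right)} = -43$
$L{\left(130,78 \right)} - 38434 = -43 - 38434 = -38477$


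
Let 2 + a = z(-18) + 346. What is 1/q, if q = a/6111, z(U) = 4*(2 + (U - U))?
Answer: 6111/352 ≈ 17.361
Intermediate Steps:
z(U) = 8 (z(U) = 4*(2 + 0) = 4*2 = 8)
a = 352 (a = -2 + (8 + 346) = -2 + 354 = 352)
q = 352/6111 ≈ 0.057601
1/q = 1/(352/6111) = 6111/352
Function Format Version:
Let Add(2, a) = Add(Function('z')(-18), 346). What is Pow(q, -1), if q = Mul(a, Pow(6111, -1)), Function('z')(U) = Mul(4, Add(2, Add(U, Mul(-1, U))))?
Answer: Rational(6111, 352) ≈ 17.361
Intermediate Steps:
Function('z')(U) = 8 (Function('z')(U) = Mul(4, Add(2, 0)) = Mul(4, 2) = 8)
a = 352 (a = Add(-2, Add(8, 346)) = Add(-2, 354) = 352)
q = Rational(352, 6111) (q = Mul(352, Pow(6111, -1)) = Mul(352, Rational(1, 6111)) = Rational(352, 6111) ≈ 0.057601)
Pow(q, -1) = Pow(Rational(352, 6111), -1) = Rational(6111, 352)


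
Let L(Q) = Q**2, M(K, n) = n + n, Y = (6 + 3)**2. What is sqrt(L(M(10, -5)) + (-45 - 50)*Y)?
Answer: 7*I*sqrt(155) ≈ 87.149*I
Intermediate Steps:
Y = 81 (Y = 9**2 = 81)
M(K, n) = 2*n
sqrt(L(M(10, -5)) + (-45 - 50)*Y) = sqrt((2*(-5))**2 + (-45 - 50)*81) = sqrt((-10)**2 - 95*81) = sqrt(100 - 7695) = sqrt(-7595) = 7*I*sqrt(155)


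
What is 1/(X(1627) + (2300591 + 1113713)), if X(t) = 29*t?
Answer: 1/3461487 ≈ 2.8889e-7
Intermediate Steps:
1/(X(1627) + (2300591 + 1113713)) = 1/(29*1627 + (2300591 + 1113713)) = 1/(47183 + 3414304) = 1/3461487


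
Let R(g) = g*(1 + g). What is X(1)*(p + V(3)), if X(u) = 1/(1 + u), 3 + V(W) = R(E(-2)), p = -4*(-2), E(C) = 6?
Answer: 47/2 ≈ 23.500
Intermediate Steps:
p = 8
V(W) = 39 (V(W) = -3 + 6*(1 + 6) = -3 + 6*7 = -3 + 42 = 39)
X(1)*(p + V(3)) = (8 + 39)/(1 + 1) = 47/2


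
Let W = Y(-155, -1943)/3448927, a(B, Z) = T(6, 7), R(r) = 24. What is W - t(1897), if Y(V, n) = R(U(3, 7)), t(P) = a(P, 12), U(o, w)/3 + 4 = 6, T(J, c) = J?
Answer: -20693538/3448927 ≈ -6.0000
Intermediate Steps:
U(o, w) = 6 (U(o, w) = -12 + 3*6 = -12 + 18 = 6)
a(B, Z) = 6
t(P) = 6
Y(V, n) = 24
W = 24/3448927 ≈ 6.9587e-6
W - t(1897) = 24/3448927 - 1*6 = 24/3448927 - 6 = -20693538/3448927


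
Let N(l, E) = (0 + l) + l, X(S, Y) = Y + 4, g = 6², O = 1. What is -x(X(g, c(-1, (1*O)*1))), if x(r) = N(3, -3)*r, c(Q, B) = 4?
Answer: -48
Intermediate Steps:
g = 36
X(S, Y) = 4 + Y
N(l, E) = 2*l (N(l, E) = l + l = 2*l)
x(r) = 6*r (x(r) = (2*3)*r = 6*r)
-x(X(g, c(-1, (1*O)*1))) = -6*(4 + 4) = -6*8 = -1*48 = -48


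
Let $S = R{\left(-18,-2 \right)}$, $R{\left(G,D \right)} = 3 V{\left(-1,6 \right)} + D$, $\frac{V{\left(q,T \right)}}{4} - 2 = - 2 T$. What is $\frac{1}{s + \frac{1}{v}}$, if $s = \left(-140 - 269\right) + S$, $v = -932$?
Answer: $- \frac{932}{494893} \approx -0.0018832$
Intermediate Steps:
$V{\left(q,T \right)} = 8 - 8 T$ ($V{\left(q,T \right)} = 8 + 4 \left(- 2 T\right) = 8 - 8 T$)
$R{\left(G,D \right)} = -120 + D$ ($R{\left(G,D \right)} = 3 \left(8 - 48\right) + D = 3 \left(-40\right) + D = -120 + D$)
$S = -122$ ($S = -120 - 2 = -122$)
$s = -531$ ($s = \left(-140 - 269\right) - 122 = -409 - 122 = -531$)
$\frac{1}{s + \frac{1}{v}} = \frac{1}{-531 + \frac{1}{-932}} = \frac{1}{-531 - \frac{1}{932}} = \frac{1}{- \frac{494893}{932}} = - \frac{932}{494893}$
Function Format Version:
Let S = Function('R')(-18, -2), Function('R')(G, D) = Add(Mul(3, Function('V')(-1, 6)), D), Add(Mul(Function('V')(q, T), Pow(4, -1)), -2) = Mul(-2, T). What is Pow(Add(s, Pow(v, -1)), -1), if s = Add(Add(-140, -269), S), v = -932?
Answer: Rational(-932, 494893) ≈ -0.0018832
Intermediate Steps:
Function('V')(q, T) = Add(8, Mul(-8, T)) (Function('V')(q, T) = Add(8, Mul(4, Mul(-2, T))) = Add(8, Mul(-8, T)))
Function('R')(G, D) = Add(-120, D) (Function('R')(G, D) = Add(Mul(3, Add(8, Mul(-8, 6))), D) = Add(Mul(3, Add(8, -48)), D) = Add(Mul(3, -40), D) = Add(-120, D))
S = -122 (S = Add(-120, -2) = -122)
s = -531 (s = Add(Add(-140, -269), -122) = Add(-409, -122) = -531)
Pow(Add(s, Pow(v, -1)), -1) = Pow(Add(-531, Pow(-932, -1)), -1) = Pow(Add(-531, Rational(-1, 932)), -1) = Pow(Rational(-494893, 932), -1) = Rational(-932, 494893)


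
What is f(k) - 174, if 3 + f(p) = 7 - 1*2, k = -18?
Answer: -172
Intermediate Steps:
f(p) = 2 (f(p) = -3 + (7 - 1*2) = -3 + (7 - 2) = -3 + 5 = 2)
f(k) - 174 = 2 - 174 = -172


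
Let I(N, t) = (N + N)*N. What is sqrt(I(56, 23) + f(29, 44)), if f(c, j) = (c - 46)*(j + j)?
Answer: 2*sqrt(1194) ≈ 69.109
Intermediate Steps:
I(N, t) = 2*N**2 (I(N, t) = (2*N)*N = 2*N**2)
f(c, j) = 2*j*(-46 + c) (f(c, j) = (-46 + c)*(2*j) = 2*j*(-46 + c))
sqrt(I(56, 23) + f(29, 44)) = sqrt(2*56**2 + 2*44*(-46 + 29)) = sqrt(2*3136 + 2*44*(-17)) = sqrt(6272 - 1496) = sqrt(4776) = 2*sqrt(1194)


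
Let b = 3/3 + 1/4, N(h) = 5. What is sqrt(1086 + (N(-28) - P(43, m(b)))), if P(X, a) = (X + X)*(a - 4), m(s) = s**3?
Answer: 3*sqrt(9010)/8 ≈ 35.595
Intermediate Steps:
b = 5/4 (b = 3*(1/3) + 1*(1/4) = 1 + 1/4 = 5/4 ≈ 1.2500)
P(X, a) = 2*X*(-4 + a) (P(X, a) = (2*X)*(-4 + a) = 2*X*(-4 + a))
sqrt(1086 + (N(-28) - P(43, m(b)))) = sqrt(1086 + (5 - 2*43*(-4 + (5/4)**3))) = sqrt(1086 + (5 - 2*43*(-4 + 125/64))) = sqrt(1086 + (5 - 2*43*(-131)/64)) = sqrt(1086 + (5 - 1*(-5633/32))) = sqrt(1086 + (5 + 5633/32)) = sqrt(1086 + 5793/32) = sqrt(40545/32) = 3*sqrt(9010)/8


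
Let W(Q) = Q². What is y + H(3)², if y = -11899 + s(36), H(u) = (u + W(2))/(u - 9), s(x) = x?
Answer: -427019/36 ≈ -11862.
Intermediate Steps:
H(u) = (4 + u)/(-9 + u) (H(u) = (u + 2²)/(u - 9) = (u + 4)/(-9 + u) = (4 + u)/(-9 + u))
y = -11863 (y = -11899 + 36 = -11863)
y + H(3)² = -11863 + ((4 + 3)/(-9 + 3))² = -11863 + (7/(-6))² = -11863 + (-⅙*7)² = -11863 + (-7/6)² = -11863 + 49/36 = -427019/36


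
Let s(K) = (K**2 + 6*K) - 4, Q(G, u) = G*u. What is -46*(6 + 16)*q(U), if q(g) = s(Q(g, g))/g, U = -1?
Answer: 3036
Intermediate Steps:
s(K) = -4 + K**2 + 6*K
q(g) = (-4 + g**4 + 6*g**2)/g (q(g) = (-4 + (g*g)**2 + 6*(g*g))/g = (-4 + (g**2)**2 + 6*g**2)/g = (-4 + g**4 + 6*g**2)/g)
-46*(6 + 16)*q(U) = -46*(6 + 16)*((-1)**3 - 4/(-1) + 6*(-1)) = -46*22*(-1 - 4*(-1) - 6) = -1012*(-1 + 4 - 6) = -1012*(-3) = -1*(-3036) = 3036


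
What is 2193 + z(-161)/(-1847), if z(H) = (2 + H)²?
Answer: 4025190/1847 ≈ 2179.3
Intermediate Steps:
2193 + z(-161)/(-1847) = 2193 + (2 - 161)²/(-1847) = 2193 + (-159)²*(-1/1847) = 2193 + 25281*(-1/1847) = 2193 - 25281/1847 = 4025190/1847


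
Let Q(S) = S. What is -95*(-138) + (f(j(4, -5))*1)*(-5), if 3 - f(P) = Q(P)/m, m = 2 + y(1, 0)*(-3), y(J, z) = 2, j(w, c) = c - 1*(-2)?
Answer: 52395/4 ≈ 13099.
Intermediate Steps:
j(w, c) = 2 + c (j(w, c) = c + 2 = 2 + c)
m = -4 (m = 2 + 2*(-3) = 2 - 6 = -4)
f(P) = 3 + P/4 (f(P) = 3 - P/(-4) = 3 - P*(-1)/4 = 3 - (-1)*P/4 = 3 + P/4)
-95*(-138) + (f(j(4, -5))*1)*(-5) = -95*(-138) + ((3 + (2 - 5)/4)*1)*(-5) = 13110 + ((3 + (¼)*(-3))*1)*(-5) = 13110 + ((3 - ¾)*1)*(-5) = 13110 + ((9/4)*1)*(-5) = 13110 + (9/4)*(-5) = 13110 - 45/4 = 52395/4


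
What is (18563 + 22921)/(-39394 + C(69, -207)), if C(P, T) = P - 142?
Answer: -41484/39467 ≈ -1.0511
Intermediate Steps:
C(P, T) = -142 + P
(18563 + 22921)/(-39394 + C(69, -207)) = (18563 + 22921)/(-39394 + (-142 + 69)) = 41484/(-39394 - 73) = 41484/(-39467) = 41484*(-1/39467) = -41484/39467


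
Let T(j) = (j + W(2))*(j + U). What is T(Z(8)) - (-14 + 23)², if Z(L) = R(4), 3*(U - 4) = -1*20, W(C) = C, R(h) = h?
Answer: -73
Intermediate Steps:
U = -8/3 (U = 4 + (-1*20)/3 = 4 + (⅓)*(-20) = 4 - 20/3 = -8/3 ≈ -2.6667)
Z(L) = 4
T(j) = (2 + j)*(-8/3 + j) (T(j) = (j + 2)*(j - 8/3) = (2 + j)*(-8/3 + j))
T(Z(8)) - (-14 + 23)² = (-16/3 + 4² - ⅔*4) - (-14 + 23)² = (-16/3 + 16 - 8/3) - 1*9² = 8 - 1*81 = 8 - 81 = -73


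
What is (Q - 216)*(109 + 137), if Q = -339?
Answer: -136530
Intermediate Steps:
(Q - 216)*(109 + 137) = (-339 - 216)*(109 + 137) = -555*246 = -136530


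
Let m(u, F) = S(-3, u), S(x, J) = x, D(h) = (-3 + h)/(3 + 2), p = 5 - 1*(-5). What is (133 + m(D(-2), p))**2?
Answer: 16900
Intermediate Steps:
p = 10 (p = 5 + 5 = 10)
D(h) = -3/5 + h/5 (D(h) = (-3 + h)/5 = (-3 + h)*(1/5) = -3/5 + h/5)
m(u, F) = -3
(133 + m(D(-2), p))**2 = (133 - 3)**2 = 130**2 = 16900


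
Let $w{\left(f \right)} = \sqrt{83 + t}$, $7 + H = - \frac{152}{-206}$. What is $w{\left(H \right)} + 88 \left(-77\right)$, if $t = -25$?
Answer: $-6776 + \sqrt{58} \approx -6768.4$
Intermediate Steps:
$H = - \frac{645}{103}$ ($H = -7 - \frac{152}{-206} = -7 - - \frac{76}{103} = -7 + \frac{76}{103} = - \frac{645}{103} \approx -6.2621$)
$w{\left(f \right)} = \sqrt{58}$ ($w{\left(f \right)} = \sqrt{83 - 25} = \sqrt{58}$)
$w{\left(H \right)} + 88 \left(-77\right) = \sqrt{58} + 88 \left(-77\right) = \sqrt{58} - 6776 = -6776 + \sqrt{58}$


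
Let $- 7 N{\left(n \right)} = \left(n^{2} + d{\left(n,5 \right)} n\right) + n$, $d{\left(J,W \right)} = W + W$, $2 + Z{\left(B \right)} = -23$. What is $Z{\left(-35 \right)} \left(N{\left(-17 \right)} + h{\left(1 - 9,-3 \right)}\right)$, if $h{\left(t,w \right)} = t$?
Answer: $\frac{3950}{7} \approx 564.29$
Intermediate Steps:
$Z{\left(B \right)} = -25$ ($Z{\left(B \right)} = -2 - 23 = -25$)
$d{\left(J,W \right)} = 2 W$
$N{\left(n \right)} = - \frac{11 n}{7} - \frac{n^{2}}{7}$ ($N{\left(n \right)} = - \frac{\left(n^{2} + 2 \cdot 5 n\right) + n}{7} = - \frac{\left(n^{2} + 10 n\right) + n}{7} = - \frac{n^{2} + 11 n}{7} = - \frac{11 n}{7} - \frac{n^{2}}{7}$)
$Z{\left(-35 \right)} \left(N{\left(-17 \right)} + h{\left(1 - 9,-3 \right)}\right) = - 25 \left(\left(- \frac{1}{7}\right) \left(-17\right) \left(11 - 17\right) + \left(1 - 9\right)\right) = - 25 \left(\left(- \frac{1}{7}\right) \left(-17\right) \left(-6\right) + \left(1 - 9\right)\right) = - 25 \left(- \frac{102}{7} - 8\right) = \left(-25\right) \left(- \frac{158}{7}\right) = \frac{3950}{7}$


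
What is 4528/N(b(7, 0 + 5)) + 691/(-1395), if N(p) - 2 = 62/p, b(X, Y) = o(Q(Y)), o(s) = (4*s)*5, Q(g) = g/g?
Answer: 21043453/23715 ≈ 887.35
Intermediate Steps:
Q(g) = 1
o(s) = 20*s
b(X, Y) = 20 (b(X, Y) = 20*1 = 20)
N(p) = 2 + 62/p
4528/N(b(7, 0 + 5)) + 691/(-1395) = 4528/(2 + 62/20) + 691/(-1395) = 4528/(2 + 62*(1/20)) + 691*(-1/1395) = 4528/(2 + 31/10) - 691/1395 = 4528/(51/10) - 691/1395 = 4528*(10/51) - 691/1395 = 45280/51 - 691/1395 = 21043453/23715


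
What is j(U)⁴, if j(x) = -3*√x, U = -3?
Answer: 729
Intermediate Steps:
j(U)⁴ = (-3*I*√3)⁴ = 729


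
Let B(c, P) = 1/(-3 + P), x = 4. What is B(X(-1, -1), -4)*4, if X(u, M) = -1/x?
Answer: -4/7 ≈ -0.57143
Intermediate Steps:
X(u, M) = -¼ (X(u, M) = -1/4 = -1*¼ = -¼)
B(X(-1, -1), -4)*4 = 4/(-3 - 4) = 4/(-7) = -⅐*4 = -4/7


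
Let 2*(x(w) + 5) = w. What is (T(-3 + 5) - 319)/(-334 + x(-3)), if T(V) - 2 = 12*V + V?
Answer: 194/227 ≈ 0.85463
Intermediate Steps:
T(V) = 2 + 13*V (T(V) = 2 + (12*V + V) = 2 + 13*V)
x(w) = -5 + w/2
(T(-3 + 5) - 319)/(-334 + x(-3)) = ((2 + 13*(-3 + 5)) - 319)/(-334 + (-5 + (1/2)*(-3))) = ((2 + 13*2) - 319)/(-334 + (-5 - 3/2)) = ((2 + 26) - 319)/(-334 - 13/2) = (28 - 319)/(-681/2) = -291*(-2/681) = 194/227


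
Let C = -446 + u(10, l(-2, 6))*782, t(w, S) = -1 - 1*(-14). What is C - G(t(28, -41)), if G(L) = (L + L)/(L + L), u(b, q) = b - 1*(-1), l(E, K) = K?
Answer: 8155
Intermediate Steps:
t(w, S) = 13 (t(w, S) = -1 + 14 = 13)
u(b, q) = 1 + b (u(b, q) = b + 1 = 1 + b)
G(L) = 1 (G(L) = (2*L)/((2*L)) = (2*L)*(1/(2*L)) = 1)
C = 8156 (C = -446 + (1 + 10)*782 = -446 + 11*782 = -446 + 8602 = 8156)
C - G(t(28, -41)) = 8156 - 1*1 = 8156 - 1 = 8155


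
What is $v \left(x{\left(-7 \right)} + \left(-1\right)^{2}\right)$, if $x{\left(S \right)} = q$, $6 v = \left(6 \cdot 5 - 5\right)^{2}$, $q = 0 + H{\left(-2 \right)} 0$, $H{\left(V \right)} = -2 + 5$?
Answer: $\frac{625}{6} \approx 104.17$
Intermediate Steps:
$H{\left(V \right)} = 3$
$q = 0$ ($q = 0 + 3 \cdot 0 = 0 + 0 = 0$)
$v = \frac{625}{6}$ ($v = \frac{\left(6 \cdot 5 - 5\right)^{2}}{6} = \frac{\left(30 - 5\right)^{2}}{6} = \frac{25^{2}}{6} = \frac{1}{6} \cdot 625 = \frac{625}{6} \approx 104.17$)
$x{\left(S \right)} = 0$
$v \left(x{\left(-7 \right)} + \left(-1\right)^{2}\right) = \frac{625 \left(0 + \left(-1\right)^{2}\right)}{6} = \frac{625 \left(0 + 1\right)}{6} = \frac{625}{6} \cdot 1 = \frac{625}{6}$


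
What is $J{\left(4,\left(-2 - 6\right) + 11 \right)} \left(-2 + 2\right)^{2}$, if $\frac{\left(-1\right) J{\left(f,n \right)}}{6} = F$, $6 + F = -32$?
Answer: $0$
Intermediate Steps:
$F = -38$ ($F = -6 - 32 = -38$)
$J{\left(f,n \right)} = 228$ ($J{\left(f,n \right)} = \left(-6\right) \left(-38\right) = 228$)
$J{\left(4,\left(-2 - 6\right) + 11 \right)} \left(-2 + 2\right)^{2} = 228 \left(-2 + 2\right)^{2} = 228 \cdot 0^{2} = 228 \cdot 0 = 0$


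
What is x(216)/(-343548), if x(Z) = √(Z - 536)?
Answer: -2*I*√5/85887 ≈ -5.207e-5*I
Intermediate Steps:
x(Z) = √(-536 + Z)
x(216)/(-343548) = √(-536 + 216)/(-343548) = √(-320)*(-1/343548) = (8*I*√5)*(-1/343548) = -2*I*√5/85887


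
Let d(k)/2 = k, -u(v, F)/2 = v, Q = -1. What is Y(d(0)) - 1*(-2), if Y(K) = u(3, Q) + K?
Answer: -4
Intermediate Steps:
u(v, F) = -2*v
d(k) = 2*k
Y(K) = -6 + K (Y(K) = -2*3 + K = -6 + K)
Y(d(0)) - 1*(-2) = (-6 + 2*0) - 1*(-2) = (-6 + 0) + 2 = -6 + 2 = -4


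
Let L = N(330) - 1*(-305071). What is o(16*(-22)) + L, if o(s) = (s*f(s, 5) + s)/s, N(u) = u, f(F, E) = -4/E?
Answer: 1527006/5 ≈ 3.0540e+5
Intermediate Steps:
o(s) = ⅕ (o(s) = (s*(-4/5) + s)/s = (s*(-4*⅕) + s)/s = (s*(-⅘) + s)/s = (-4*s/5 + s)/s = (s/5)/s = ⅕)
L = 305401 (L = 330 - 1*(-305071) = 330 + 305071 = 305401)
o(16*(-22)) + L = ⅕ + 305401 = 1527006/5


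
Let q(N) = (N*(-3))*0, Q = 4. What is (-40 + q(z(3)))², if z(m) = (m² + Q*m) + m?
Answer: 1600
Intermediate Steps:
z(m) = m² + 5*m (z(m) = (m² + 4*m) + m = m² + 5*m)
q(N) = 0 (q(N) = -3*N*0 = 0)
(-40 + q(z(3)))² = (-40 + 0)² = (-40)² = 1600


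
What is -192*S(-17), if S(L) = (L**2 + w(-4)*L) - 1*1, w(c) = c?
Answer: -68352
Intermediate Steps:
S(L) = -1 + L**2 - 4*L (S(L) = (L**2 - 4*L) - 1*1 = (L**2 - 4*L) - 1 = -1 + L**2 - 4*L)
-192*S(-17) = -192*(-1 + (-17)**2 - 4*(-17)) = -192*(-1 + 289 + 68) = -192*356 = -68352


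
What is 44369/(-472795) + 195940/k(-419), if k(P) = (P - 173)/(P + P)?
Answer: 9703979345119/34986830 ≈ 2.7736e+5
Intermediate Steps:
k(P) = (-173 + P)/(2*P) (k(P) = (-173 + P)/((2*P)) = (-173 + P)*(1/(2*P)) = (-173 + P)/(2*P))
44369/(-472795) + 195940/k(-419) = 44369/(-472795) + 195940/(((½)*(-173 - 419)/(-419))) = 44369*(-1/472795) + 195940/(((½)*(-1/419)*(-592))) = -44369/472795 + 195940/(296/419) = -44369/472795 + 195940*(419/296) = -44369/472795 + 20524715/74 = 9703979345119/34986830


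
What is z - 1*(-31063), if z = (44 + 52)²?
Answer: 40279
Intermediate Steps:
z = 9216 (z = 96² = 9216)
z - 1*(-31063) = 9216 - 1*(-31063) = 9216 + 31063 = 40279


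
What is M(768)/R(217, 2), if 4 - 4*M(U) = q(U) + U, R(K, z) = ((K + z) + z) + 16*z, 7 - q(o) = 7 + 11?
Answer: -753/1012 ≈ -0.74407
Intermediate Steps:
q(o) = -11 (q(o) = 7 - (7 + 11) = 7 - 1*18 = 7 - 18 = -11)
R(K, z) = K + 18*z (R(K, z) = (K + 2*z) + 16*z = K + 18*z)
M(U) = 15/4 - U/4 (M(U) = 1 - (-11 + U)/4 = 1 + (11/4 - U/4) = 15/4 - U/4)
M(768)/R(217, 2) = (15/4 - ¼*768)/(217 + 18*2) = (15/4 - 192)/(217 + 36) = -753/4/253 = -753/4*1/253 = -753/1012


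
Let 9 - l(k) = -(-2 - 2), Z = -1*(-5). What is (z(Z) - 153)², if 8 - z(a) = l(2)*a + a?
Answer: 30625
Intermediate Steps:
Z = 5
l(k) = 5 (l(k) = 9 - (-1)*(-2 - 2) = 9 - (-1)*(-4) = 9 - 1*4 = 9 - 4 = 5)
z(a) = 8 - 6*a (z(a) = 8 - (5*a + a) = 8 - 6*a)
(z(Z) - 153)² = ((8 - 6*5) - 153)² = ((8 - 30) - 153)² = (-22 - 153)² = (-175)² = 30625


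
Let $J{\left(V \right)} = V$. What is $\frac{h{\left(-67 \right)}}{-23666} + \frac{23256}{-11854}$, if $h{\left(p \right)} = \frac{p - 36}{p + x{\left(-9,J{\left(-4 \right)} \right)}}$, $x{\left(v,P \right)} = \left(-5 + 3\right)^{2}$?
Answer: $- \frac{17337470105}{8836908066} \approx -1.9619$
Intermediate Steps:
$x{\left(v,P \right)} = 4$ ($x{\left(v,P \right)} = \left(-2\right)^{2} = 4$)
$h{\left(p \right)} = \frac{-36 + p}{4 + p}$ ($h{\left(p \right)} = \frac{p - 36}{p + 4} = \frac{-36 + p}{4 + p}$)
$\frac{h{\left(-67 \right)}}{-23666} + \frac{23256}{-11854} = \frac{\frac{1}{4 - 67} \left(-36 - 67\right)}{-23666} + \frac{23256}{-11854} = \frac{1}{-63} \left(-103\right) \left(- \frac{1}{23666}\right) + 23256 \left(- \frac{1}{11854}\right) = \left(- \frac{1}{63}\right) \left(-103\right) \left(- \frac{1}{23666}\right) - \frac{11628}{5927} = \frac{103}{63} \left(- \frac{1}{23666}\right) - \frac{11628}{5927} = - \frac{103}{1490958} - \frac{11628}{5927} = - \frac{17337470105}{8836908066}$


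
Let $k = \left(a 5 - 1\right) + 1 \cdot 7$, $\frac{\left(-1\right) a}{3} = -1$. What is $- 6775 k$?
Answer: $-142275$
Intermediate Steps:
$a = 3$ ($a = \left(-3\right) \left(-1\right) = 3$)
$k = 21$ ($k = \left(3 \cdot 5 - 1\right) + 1 \cdot 7 = \left(15 - 1\right) + 7 = 14 + 7 = 21$)
$- 6775 k = \left(-6775\right) 21 = -142275$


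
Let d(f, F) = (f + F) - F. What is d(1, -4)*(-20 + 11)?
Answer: -9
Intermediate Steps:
d(f, F) = f (d(f, F) = (F + f) - F = f)
d(1, -4)*(-20 + 11) = 1*(-20 + 11) = 1*(-9) = -9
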